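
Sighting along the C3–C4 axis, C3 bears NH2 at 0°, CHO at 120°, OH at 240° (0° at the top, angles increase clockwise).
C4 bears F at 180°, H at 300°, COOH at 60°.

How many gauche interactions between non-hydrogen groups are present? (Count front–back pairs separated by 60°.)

Non-H gauche pairs: NH2(0°)/COOH(60°); CHO(120°)/F(180°); CHO(120°)/COOH(60°); OH(240°)/F(180°) — 4 interactions.

4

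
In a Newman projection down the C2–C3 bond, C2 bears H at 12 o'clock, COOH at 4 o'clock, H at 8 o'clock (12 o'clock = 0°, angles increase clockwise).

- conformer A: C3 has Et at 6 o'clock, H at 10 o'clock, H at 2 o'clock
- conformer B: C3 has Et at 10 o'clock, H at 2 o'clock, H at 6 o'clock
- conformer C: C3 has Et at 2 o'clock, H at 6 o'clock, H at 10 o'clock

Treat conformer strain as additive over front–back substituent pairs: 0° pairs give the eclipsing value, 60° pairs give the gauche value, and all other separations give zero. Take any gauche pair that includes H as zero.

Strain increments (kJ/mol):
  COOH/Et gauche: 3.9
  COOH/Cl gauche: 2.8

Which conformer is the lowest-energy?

A (staggered): COOH(120°)/Et(180°) gauche 3.9 → 3.9 kJ/mol.
B (staggered): no non-H gauche contacts → 0.0 kJ/mol.
C (staggered): COOH(120°)/Et(60°) gauche 3.9 → 3.9 kJ/mol.
B has the lowest total (0.0 kJ/mol).

B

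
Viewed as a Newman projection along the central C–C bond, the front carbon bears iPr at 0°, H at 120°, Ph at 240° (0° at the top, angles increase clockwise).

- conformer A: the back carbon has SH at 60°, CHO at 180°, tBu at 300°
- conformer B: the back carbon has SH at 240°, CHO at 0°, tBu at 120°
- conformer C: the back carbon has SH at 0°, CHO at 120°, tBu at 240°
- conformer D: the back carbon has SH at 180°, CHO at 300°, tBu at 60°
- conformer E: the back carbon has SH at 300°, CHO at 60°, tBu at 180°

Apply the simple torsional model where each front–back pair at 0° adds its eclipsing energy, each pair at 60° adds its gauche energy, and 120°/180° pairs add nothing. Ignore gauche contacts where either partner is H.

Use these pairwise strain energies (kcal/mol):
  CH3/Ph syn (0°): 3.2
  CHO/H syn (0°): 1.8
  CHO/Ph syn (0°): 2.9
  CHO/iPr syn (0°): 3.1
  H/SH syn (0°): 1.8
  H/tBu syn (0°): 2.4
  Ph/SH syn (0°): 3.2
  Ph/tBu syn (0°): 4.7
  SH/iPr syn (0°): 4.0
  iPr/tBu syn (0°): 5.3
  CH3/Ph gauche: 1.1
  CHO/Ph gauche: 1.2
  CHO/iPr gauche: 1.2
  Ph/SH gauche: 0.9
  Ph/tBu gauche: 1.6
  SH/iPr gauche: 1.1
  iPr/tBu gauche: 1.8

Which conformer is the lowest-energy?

A (staggered): iPr–SH gauche, iPr–tBu gauche, Ph–CHO gauche, Ph–tBu gauche; 1.1 + 1.8 + 1.2 + 1.6 = 5.7 kcal/mol.
B (eclipsed): iPr–CHO eclipsed, H–tBu eclipsed, Ph–SH eclipsed; 3.1 + 2.4 + 3.2 = 8.7 kcal/mol.
C (eclipsed): iPr–SH eclipsed, H–CHO eclipsed, Ph–tBu eclipsed; 4.0 + 1.8 + 4.7 = 10.5 kcal/mol.
D (staggered): iPr–CHO gauche, iPr–tBu gauche, Ph–SH gauche, Ph–CHO gauche; 1.2 + 1.8 + 0.9 + 1.2 = 5.1 kcal/mol.
E (staggered): iPr–SH gauche, iPr–CHO gauche, Ph–SH gauche, Ph–tBu gauche; 1.1 + 1.2 + 0.9 + 1.6 = 4.8 kcal/mol.
E has the lowest total (4.8 kcal/mol).

E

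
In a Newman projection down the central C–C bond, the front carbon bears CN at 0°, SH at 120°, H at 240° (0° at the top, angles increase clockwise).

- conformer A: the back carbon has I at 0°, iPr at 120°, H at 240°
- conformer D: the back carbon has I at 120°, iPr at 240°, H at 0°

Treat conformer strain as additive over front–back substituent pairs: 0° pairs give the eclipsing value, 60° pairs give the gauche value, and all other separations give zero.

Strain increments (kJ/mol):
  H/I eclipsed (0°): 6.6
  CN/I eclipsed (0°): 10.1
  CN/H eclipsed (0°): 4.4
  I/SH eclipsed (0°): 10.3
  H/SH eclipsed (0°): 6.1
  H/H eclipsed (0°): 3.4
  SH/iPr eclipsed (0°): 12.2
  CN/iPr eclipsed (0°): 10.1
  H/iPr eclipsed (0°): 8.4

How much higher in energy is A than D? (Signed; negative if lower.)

A (eclipsed): CN(0°)/I(0°) eclipsed 10.1; SH(120°)/iPr(120°) eclipsed 12.2; H(240°)/H(240°) eclipsed 3.4 → 25.7 kJ/mol.
D (eclipsed): CN(0°)/H(0°) eclipsed 4.4; SH(120°)/I(120°) eclipsed 10.3; H(240°)/iPr(240°) eclipsed 8.4 → 23.1 kJ/mol.
E(A) − E(D) = 25.7 − 23.1 = +2.6 kJ/mol.

+2.6 kJ/mol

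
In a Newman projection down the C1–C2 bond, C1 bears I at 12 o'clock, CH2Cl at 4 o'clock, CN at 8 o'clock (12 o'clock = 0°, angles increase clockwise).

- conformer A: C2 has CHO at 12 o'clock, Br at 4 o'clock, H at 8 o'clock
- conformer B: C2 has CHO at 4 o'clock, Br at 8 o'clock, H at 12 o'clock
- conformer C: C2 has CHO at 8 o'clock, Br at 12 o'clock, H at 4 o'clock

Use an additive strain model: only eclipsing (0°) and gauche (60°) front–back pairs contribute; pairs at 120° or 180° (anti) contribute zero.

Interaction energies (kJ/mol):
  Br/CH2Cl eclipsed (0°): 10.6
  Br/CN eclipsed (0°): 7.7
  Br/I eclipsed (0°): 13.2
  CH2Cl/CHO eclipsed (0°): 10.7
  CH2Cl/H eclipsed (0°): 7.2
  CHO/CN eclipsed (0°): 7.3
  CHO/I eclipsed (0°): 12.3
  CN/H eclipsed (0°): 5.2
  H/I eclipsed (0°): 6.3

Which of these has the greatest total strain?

A (eclipsed): I(0°)/CHO(0°) eclipsed 12.3; CH2Cl(120°)/Br(120°) eclipsed 10.6; CN(240°)/H(240°) eclipsed 5.2 → 28.1 kJ/mol.
B (eclipsed): I(0°)/H(0°) eclipsed 6.3; CH2Cl(120°)/CHO(120°) eclipsed 10.7; CN(240°)/Br(240°) eclipsed 7.7 → 24.7 kJ/mol.
C (eclipsed): I(0°)/Br(0°) eclipsed 13.2; CH2Cl(120°)/H(120°) eclipsed 7.2; CN(240°)/CHO(240°) eclipsed 7.3 → 27.7 kJ/mol.
A has the highest total (28.1 kJ/mol).

A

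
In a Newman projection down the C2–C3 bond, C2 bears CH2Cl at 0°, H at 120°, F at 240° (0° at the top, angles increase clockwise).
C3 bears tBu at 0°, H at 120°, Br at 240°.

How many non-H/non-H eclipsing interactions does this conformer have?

Non-H eclipsing pairs: CH2Cl(0°)/tBu(0°); F(240°)/Br(240°) — 2 interactions.

2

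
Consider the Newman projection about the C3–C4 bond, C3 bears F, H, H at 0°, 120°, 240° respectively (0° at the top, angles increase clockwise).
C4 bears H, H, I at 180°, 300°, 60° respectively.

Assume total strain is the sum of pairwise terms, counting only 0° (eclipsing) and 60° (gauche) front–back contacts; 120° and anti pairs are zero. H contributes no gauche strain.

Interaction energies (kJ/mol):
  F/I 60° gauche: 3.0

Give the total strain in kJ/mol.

3.0 kJ/mol

This conformer (staggered): F(0°)/I(60°) gauche 3.0 → 3.0 kJ/mol.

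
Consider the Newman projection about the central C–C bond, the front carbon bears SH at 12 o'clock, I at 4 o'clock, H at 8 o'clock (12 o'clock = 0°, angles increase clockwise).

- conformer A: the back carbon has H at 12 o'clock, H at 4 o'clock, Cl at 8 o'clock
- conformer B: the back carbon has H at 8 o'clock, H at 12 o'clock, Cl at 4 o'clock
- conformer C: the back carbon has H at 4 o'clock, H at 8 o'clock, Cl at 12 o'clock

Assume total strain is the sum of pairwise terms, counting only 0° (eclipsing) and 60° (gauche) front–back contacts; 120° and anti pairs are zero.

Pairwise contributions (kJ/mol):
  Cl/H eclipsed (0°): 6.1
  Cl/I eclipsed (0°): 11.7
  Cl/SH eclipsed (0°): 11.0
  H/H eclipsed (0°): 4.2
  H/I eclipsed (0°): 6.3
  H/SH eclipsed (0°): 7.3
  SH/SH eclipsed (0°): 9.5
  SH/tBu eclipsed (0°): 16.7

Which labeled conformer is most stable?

A (eclipsed): SH–H eclipsed, I–H eclipsed, H–Cl eclipsed; 7.3 + 6.3 + 6.1 = 19.7 kJ/mol.
B (eclipsed): SH–H eclipsed, I–Cl eclipsed, H–H eclipsed; 7.3 + 11.7 + 4.2 = 23.2 kJ/mol.
C (eclipsed): SH–Cl eclipsed, I–H eclipsed, H–H eclipsed; 11.0 + 6.3 + 4.2 = 21.5 kJ/mol.
A has the lowest total (19.7 kJ/mol).

A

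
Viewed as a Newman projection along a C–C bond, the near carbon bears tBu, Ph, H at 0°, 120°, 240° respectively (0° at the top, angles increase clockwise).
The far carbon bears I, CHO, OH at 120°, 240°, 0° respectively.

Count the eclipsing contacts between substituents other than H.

Non-H eclipsing pairs: tBu(0°)/OH(0°); Ph(120°)/I(120°) — 2 interactions.

2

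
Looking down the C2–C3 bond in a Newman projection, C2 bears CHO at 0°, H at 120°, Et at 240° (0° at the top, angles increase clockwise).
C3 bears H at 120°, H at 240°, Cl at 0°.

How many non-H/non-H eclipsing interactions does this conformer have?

Non-H eclipsing pairs: CHO(0°)/Cl(0°) — 1 interaction.

1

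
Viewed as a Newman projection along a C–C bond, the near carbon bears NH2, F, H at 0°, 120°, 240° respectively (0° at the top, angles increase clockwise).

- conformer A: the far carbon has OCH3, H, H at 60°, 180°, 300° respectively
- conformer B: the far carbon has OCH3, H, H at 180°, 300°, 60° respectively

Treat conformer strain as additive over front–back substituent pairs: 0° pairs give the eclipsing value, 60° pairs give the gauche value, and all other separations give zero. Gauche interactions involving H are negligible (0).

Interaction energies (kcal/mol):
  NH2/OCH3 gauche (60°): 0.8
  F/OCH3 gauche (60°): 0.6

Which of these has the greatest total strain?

A

A (staggered): NH2(0°)/OCH3(60°) gauche 0.8; F(120°)/OCH3(60°) gauche 0.6 → 1.4 kcal/mol.
B (staggered): F(120°)/OCH3(180°) gauche 0.6 → 0.6 kcal/mol.
A has the highest total (1.4 kcal/mol).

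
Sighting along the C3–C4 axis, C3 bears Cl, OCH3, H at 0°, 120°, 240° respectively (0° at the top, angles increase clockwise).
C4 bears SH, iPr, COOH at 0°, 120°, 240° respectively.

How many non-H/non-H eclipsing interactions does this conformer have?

2

Non-H eclipsing pairs: Cl(0°)/SH(0°); OCH3(120°)/iPr(120°) — 2 interactions.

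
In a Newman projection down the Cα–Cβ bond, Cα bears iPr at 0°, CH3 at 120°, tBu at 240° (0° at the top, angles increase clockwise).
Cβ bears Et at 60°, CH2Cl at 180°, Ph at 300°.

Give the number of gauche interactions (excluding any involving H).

Non-H gauche pairs: iPr(0°)/Et(60°); iPr(0°)/Ph(300°); CH3(120°)/Et(60°); CH3(120°)/CH2Cl(180°); tBu(240°)/CH2Cl(180°); tBu(240°)/Ph(300°) — 6 interactions.

6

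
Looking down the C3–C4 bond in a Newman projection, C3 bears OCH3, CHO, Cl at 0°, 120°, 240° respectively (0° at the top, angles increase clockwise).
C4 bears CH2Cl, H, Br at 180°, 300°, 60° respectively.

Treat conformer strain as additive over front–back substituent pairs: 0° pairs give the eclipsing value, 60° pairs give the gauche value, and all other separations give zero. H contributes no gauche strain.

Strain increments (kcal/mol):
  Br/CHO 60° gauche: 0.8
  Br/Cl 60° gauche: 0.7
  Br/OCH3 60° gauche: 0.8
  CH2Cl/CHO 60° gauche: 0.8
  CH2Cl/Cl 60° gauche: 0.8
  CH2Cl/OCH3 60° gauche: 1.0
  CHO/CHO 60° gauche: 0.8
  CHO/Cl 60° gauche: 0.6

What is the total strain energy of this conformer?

This conformer (staggered): OCH3–Br gauche, CHO–CH2Cl gauche, CHO–Br gauche, Cl–CH2Cl gauche; 0.8 + 0.8 + 0.8 + 0.8 = 3.2 kcal/mol.

3.2 kcal/mol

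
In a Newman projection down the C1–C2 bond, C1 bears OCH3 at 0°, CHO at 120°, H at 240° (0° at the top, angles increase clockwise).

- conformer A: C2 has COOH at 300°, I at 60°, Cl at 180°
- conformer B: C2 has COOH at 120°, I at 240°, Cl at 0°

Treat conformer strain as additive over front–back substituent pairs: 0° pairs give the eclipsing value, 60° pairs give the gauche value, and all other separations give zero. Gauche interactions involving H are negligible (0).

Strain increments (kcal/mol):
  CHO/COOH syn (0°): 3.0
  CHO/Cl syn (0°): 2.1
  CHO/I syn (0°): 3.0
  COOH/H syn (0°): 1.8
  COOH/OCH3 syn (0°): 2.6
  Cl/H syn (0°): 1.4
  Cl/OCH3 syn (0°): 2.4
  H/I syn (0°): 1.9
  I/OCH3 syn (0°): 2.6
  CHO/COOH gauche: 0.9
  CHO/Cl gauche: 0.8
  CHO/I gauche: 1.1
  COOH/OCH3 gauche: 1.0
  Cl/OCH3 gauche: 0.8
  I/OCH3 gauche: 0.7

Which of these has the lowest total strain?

A (staggered): OCH3(0°)/COOH(300°) gauche 1.0; OCH3(0°)/I(60°) gauche 0.7; CHO(120°)/I(60°) gauche 1.1; CHO(120°)/Cl(180°) gauche 0.8 → 3.6 kcal/mol.
B (eclipsed): OCH3(0°)/Cl(0°) eclipsed 2.4; CHO(120°)/COOH(120°) eclipsed 3.0; H(240°)/I(240°) eclipsed 1.9 → 7.3 kcal/mol.
A has the lowest total (3.6 kcal/mol).

A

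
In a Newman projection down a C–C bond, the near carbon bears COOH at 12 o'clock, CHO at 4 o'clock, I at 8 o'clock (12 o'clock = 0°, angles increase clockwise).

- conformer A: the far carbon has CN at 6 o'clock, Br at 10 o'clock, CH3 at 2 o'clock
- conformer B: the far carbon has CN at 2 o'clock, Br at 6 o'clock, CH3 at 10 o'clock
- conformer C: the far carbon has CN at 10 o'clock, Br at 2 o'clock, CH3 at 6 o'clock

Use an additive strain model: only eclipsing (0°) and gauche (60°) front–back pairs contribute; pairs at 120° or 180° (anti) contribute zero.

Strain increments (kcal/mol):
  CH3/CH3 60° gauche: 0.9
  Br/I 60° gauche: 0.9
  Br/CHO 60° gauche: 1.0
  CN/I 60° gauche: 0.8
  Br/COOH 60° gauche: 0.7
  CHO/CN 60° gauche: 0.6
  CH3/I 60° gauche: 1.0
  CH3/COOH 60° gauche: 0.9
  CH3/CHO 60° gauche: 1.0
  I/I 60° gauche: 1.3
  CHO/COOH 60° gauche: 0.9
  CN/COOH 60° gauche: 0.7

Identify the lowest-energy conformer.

A is staggered. COOH at 0° is gauche with Br at 300° (0.7); COOH at 0° is gauche with CH3 at 60° (0.9); CHO at 120° is gauche with CN at 180° (0.6); CHO at 120° is gauche with CH3 at 60° (1.0); I at 240° is gauche with CN at 180° (0.8); I at 240° is gauche with Br at 300° (0.9). Total 4.9 kcal/mol.
B is staggered. COOH at 0° is gauche with CN at 60° (0.7); COOH at 0° is gauche with CH3 at 300° (0.9); CHO at 120° is gauche with CN at 60° (0.6); CHO at 120° is gauche with Br at 180° (1.0); I at 240° is gauche with Br at 180° (0.9); I at 240° is gauche with CH3 at 300° (1.0). Total 5.1 kcal/mol.
C is staggered. COOH at 0° is gauche with CN at 300° (0.7); COOH at 0° is gauche with Br at 60° (0.7); CHO at 120° is gauche with Br at 60° (1.0); CHO at 120° is gauche with CH3 at 180° (1.0); I at 240° is gauche with CN at 300° (0.8); I at 240° is gauche with CH3 at 180° (1.0). Total 5.2 kcal/mol.
A has the lowest total (4.9 kcal/mol).

A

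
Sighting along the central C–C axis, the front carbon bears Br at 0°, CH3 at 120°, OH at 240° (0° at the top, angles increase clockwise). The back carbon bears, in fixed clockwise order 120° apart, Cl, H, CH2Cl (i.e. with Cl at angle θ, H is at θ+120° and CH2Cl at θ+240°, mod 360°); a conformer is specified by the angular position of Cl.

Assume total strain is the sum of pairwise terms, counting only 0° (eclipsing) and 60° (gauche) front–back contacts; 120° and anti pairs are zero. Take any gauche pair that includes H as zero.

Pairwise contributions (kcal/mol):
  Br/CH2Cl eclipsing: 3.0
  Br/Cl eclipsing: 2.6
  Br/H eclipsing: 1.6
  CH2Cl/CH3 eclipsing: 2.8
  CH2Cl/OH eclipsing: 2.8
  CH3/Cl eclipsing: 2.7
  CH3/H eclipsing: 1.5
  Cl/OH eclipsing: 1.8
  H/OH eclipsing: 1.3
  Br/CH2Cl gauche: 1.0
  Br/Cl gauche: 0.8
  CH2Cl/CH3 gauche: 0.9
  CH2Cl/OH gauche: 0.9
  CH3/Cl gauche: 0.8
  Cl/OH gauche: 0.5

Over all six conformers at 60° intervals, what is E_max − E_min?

Cl at 0° is eclipsed. Br at 0° is eclipsed with Cl at 0° (2.6); CH3 at 120° is eclipsed with H at 120° (1.5); OH at 240° is eclipsed with CH2Cl at 240° (2.8). Total 6.9 kcal/mol.
Cl at 60° is staggered. Br at 0° is gauche with Cl at 60° (0.8); Br at 0° is gauche with CH2Cl at 300° (1.0); CH3 at 120° is gauche with Cl at 60° (0.8); OH at 240° is gauche with CH2Cl at 300° (0.9). Total 3.5 kcal/mol.
Cl at 120° is eclipsed. Br at 0° is eclipsed with CH2Cl at 0° (3.0); CH3 at 120° is eclipsed with Cl at 120° (2.7); OH at 240° is eclipsed with H at 240° (1.3). Total 7.0 kcal/mol.
Cl at 180° is staggered. Br at 0° is gauche with CH2Cl at 60° (1.0); CH3 at 120° is gauche with Cl at 180° (0.8); CH3 at 120° is gauche with CH2Cl at 60° (0.9); OH at 240° is gauche with Cl at 180° (0.5). Total 3.2 kcal/mol.
Cl at 240° is eclipsed. Br at 0° is eclipsed with H at 0° (1.6); CH3 at 120° is eclipsed with CH2Cl at 120° (2.8); OH at 240° is eclipsed with Cl at 240° (1.8). Total 6.2 kcal/mol.
Cl at 300° is staggered. Br at 0° is gauche with Cl at 300° (0.8); CH3 at 120° is gauche with CH2Cl at 180° (0.9); OH at 240° is gauche with Cl at 300° (0.5); OH at 240° is gauche with CH2Cl at 180° (0.9). Total 3.1 kcal/mol.
Max at 120° (7.0 kcal/mol), min at 300° (3.1 kcal/mol); barrier = 3.9 kcal/mol.

3.9 kcal/mol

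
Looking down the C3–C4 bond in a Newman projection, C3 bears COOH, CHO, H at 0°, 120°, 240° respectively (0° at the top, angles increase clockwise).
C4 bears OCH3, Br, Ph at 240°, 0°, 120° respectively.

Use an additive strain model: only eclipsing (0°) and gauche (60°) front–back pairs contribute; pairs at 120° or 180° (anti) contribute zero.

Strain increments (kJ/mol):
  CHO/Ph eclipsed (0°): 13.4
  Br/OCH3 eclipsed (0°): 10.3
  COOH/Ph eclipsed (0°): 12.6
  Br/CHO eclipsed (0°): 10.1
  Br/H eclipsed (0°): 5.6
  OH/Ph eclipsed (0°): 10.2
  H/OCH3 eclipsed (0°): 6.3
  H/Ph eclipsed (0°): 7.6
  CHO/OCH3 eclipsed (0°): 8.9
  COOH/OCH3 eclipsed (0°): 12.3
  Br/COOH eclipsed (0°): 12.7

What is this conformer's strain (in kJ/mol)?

This conformer is eclipsed. COOH at 0° is eclipsed with Br at 0° (12.7); CHO at 120° is eclipsed with Ph at 120° (13.4); H at 240° is eclipsed with OCH3 at 240° (6.3). Total 32.4 kJ/mol.

32.4 kJ/mol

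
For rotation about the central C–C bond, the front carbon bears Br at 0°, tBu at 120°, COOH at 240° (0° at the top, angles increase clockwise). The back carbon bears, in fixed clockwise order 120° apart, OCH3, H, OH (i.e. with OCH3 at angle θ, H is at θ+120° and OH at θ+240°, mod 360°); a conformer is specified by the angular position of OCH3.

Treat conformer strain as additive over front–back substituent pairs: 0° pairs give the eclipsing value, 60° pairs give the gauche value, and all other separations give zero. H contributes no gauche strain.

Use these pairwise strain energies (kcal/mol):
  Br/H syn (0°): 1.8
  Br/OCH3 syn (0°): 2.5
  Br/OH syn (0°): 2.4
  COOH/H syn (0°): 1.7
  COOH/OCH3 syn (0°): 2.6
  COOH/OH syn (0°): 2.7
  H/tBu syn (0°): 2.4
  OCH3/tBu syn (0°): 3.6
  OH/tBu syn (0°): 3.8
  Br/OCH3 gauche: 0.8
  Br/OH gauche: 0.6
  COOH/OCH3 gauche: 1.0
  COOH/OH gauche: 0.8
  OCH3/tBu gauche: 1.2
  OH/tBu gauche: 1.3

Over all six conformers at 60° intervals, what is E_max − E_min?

OCH3 at 0° (eclipsed): Br–OCH3 eclipsed, tBu–H eclipsed, COOH–OH eclipsed; 2.5 + 2.4 + 2.7 = 7.6 kcal/mol.
OCH3 at 60° (staggered): Br–OCH3 gauche, Br–OH gauche, tBu–OCH3 gauche, COOH–OH gauche; 0.8 + 0.6 + 1.2 + 0.8 = 3.4 kcal/mol.
OCH3 at 120° (eclipsed): Br–OH eclipsed, tBu–OCH3 eclipsed, COOH–H eclipsed; 2.4 + 3.6 + 1.7 = 7.7 kcal/mol.
OCH3 at 180° (staggered): Br–OH gauche, tBu–OCH3 gauche, tBu–OH gauche, COOH–OCH3 gauche; 0.6 + 1.2 + 1.3 + 1.0 = 4.1 kcal/mol.
OCH3 at 240° (eclipsed): Br–H eclipsed, tBu–OH eclipsed, COOH–OCH3 eclipsed; 1.8 + 3.8 + 2.6 = 8.2 kcal/mol.
OCH3 at 300° (staggered): Br–OCH3 gauche, tBu–OH gauche, COOH–OCH3 gauche, COOH–OH gauche; 0.8 + 1.3 + 1.0 + 0.8 = 3.9 kcal/mol.
Max at 240° (8.2 kcal/mol), min at 60° (3.4 kcal/mol); barrier = 4.8 kcal/mol.

4.8 kcal/mol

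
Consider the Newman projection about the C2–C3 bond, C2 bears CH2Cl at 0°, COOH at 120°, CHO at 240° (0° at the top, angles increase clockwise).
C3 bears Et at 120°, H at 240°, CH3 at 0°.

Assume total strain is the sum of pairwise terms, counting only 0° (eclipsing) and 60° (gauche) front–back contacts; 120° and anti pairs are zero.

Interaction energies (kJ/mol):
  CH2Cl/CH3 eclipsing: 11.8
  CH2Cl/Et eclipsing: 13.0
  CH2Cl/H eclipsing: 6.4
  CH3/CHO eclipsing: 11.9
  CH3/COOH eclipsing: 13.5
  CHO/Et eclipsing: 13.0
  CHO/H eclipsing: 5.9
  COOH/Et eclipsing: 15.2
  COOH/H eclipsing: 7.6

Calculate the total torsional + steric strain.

32.9 kJ/mol

This conformer (eclipsed): CH2Cl–CH3 eclipsed, COOH–Et eclipsed, CHO–H eclipsed; 11.8 + 15.2 + 5.9 = 32.9 kJ/mol.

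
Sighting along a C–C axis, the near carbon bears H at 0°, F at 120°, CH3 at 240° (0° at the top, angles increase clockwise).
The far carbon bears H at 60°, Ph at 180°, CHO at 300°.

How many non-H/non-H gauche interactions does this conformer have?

3

Non-H gauche pairs: F(120°)/Ph(180°); CH3(240°)/Ph(180°); CH3(240°)/CHO(300°) — 3 interactions.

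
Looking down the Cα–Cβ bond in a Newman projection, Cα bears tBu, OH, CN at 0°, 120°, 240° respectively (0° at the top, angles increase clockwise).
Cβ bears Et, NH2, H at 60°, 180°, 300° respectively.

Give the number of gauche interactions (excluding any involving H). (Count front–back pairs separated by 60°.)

4

Non-H gauche pairs: tBu(0°)/Et(60°); OH(120°)/Et(60°); OH(120°)/NH2(180°); CN(240°)/NH2(180°) — 4 interactions.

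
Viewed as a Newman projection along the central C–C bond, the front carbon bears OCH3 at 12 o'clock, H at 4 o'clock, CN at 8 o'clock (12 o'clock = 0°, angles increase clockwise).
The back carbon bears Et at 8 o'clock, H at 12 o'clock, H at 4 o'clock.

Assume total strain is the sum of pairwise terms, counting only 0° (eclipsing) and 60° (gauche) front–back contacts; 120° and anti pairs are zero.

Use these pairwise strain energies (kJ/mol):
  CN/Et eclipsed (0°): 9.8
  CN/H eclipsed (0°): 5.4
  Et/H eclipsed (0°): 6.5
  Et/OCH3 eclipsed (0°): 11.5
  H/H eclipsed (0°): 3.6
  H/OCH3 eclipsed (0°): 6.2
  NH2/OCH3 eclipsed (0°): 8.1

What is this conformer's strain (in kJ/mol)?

19.6 kJ/mol

This conformer is eclipsed. OCH3 at 0° is eclipsed with H at 0° (6.2); H at 120° is eclipsed with H at 120° (3.6); CN at 240° is eclipsed with Et at 240° (9.8). Total 19.6 kJ/mol.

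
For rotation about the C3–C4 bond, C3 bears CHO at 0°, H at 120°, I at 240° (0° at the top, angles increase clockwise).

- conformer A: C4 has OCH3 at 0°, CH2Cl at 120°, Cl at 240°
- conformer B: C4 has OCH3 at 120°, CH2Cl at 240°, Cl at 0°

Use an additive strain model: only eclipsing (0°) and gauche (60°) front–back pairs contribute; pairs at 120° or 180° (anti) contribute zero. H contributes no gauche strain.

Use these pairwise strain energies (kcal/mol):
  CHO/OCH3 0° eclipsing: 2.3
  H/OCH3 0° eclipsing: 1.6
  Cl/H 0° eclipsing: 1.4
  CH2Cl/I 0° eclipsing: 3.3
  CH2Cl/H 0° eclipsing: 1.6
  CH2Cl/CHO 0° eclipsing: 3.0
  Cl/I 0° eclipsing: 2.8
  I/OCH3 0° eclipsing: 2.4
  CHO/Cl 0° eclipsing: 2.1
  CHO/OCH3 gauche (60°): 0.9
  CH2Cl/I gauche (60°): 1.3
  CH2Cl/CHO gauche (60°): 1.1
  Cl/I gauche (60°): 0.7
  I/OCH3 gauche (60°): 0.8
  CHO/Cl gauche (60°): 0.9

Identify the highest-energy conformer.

B

A (eclipsed): CHO(0°)/OCH3(0°) eclipsed 2.3; H(120°)/CH2Cl(120°) eclipsed 1.6; I(240°)/Cl(240°) eclipsed 2.8 → 6.7 kcal/mol.
B (eclipsed): CHO(0°)/Cl(0°) eclipsed 2.1; H(120°)/OCH3(120°) eclipsed 1.6; I(240°)/CH2Cl(240°) eclipsed 3.3 → 7.0 kcal/mol.
B has the highest total (7.0 kcal/mol).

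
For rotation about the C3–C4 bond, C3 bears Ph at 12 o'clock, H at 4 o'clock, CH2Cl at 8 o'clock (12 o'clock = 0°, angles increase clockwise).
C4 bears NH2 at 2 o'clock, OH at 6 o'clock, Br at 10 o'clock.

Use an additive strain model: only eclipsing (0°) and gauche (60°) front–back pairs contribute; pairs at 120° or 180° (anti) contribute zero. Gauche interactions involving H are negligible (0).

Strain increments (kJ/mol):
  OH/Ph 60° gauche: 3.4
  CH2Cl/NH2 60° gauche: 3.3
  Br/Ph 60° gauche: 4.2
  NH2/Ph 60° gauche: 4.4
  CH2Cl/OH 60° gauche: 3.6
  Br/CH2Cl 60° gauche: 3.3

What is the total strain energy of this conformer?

This conformer is staggered. Ph at 0° is gauche with NH2 at 60° (4.4); Ph at 0° is gauche with Br at 300° (4.2); CH2Cl at 240° is gauche with OH at 180° (3.6); CH2Cl at 240° is gauche with Br at 300° (3.3). Total 15.5 kJ/mol.

15.5 kJ/mol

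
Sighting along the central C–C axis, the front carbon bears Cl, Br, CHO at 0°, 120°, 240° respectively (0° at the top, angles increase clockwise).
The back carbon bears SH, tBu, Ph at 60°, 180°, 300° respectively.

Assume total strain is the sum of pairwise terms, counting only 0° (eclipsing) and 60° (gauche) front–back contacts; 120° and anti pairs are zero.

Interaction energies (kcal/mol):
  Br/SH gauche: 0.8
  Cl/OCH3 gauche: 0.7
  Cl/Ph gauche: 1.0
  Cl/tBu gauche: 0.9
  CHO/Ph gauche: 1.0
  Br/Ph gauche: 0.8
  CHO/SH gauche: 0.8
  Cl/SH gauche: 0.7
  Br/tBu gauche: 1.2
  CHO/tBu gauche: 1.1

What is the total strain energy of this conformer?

This conformer is staggered. Cl at 0° is gauche with SH at 60° (0.7); Cl at 0° is gauche with Ph at 300° (1.0); Br at 120° is gauche with SH at 60° (0.8); Br at 120° is gauche with tBu at 180° (1.2); CHO at 240° is gauche with tBu at 180° (1.1); CHO at 240° is gauche with Ph at 300° (1.0). Total 5.8 kcal/mol.

5.8 kcal/mol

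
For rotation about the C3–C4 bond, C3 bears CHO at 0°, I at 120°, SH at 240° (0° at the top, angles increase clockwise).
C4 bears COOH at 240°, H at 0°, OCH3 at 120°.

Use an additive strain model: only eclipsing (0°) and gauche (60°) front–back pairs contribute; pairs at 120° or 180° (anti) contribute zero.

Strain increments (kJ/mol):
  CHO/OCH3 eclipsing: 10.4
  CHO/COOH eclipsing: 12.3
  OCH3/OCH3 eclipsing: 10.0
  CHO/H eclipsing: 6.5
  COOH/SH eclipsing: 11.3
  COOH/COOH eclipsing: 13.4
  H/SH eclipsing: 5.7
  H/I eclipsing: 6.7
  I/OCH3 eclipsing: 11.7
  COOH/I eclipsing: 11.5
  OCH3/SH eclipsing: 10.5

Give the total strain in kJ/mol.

This conformer (eclipsed): CHO(0°)/H(0°) eclipsed 6.5; I(120°)/OCH3(120°) eclipsed 11.7; SH(240°)/COOH(240°) eclipsed 11.3 → 29.5 kJ/mol.

29.5 kJ/mol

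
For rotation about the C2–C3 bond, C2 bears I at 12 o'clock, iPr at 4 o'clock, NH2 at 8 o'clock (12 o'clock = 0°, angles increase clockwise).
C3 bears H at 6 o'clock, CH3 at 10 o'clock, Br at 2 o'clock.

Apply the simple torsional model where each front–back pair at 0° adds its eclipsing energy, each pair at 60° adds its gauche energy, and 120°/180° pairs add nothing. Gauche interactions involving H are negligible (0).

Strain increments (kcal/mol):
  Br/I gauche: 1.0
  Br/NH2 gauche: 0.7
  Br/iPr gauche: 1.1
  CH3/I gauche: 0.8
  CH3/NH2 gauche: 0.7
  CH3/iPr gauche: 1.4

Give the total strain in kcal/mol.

This conformer (staggered): I(0°)/CH3(300°) gauche 0.8; I(0°)/Br(60°) gauche 1.0; iPr(120°)/Br(60°) gauche 1.1; NH2(240°)/CH3(300°) gauche 0.7 → 3.6 kcal/mol.

3.6 kcal/mol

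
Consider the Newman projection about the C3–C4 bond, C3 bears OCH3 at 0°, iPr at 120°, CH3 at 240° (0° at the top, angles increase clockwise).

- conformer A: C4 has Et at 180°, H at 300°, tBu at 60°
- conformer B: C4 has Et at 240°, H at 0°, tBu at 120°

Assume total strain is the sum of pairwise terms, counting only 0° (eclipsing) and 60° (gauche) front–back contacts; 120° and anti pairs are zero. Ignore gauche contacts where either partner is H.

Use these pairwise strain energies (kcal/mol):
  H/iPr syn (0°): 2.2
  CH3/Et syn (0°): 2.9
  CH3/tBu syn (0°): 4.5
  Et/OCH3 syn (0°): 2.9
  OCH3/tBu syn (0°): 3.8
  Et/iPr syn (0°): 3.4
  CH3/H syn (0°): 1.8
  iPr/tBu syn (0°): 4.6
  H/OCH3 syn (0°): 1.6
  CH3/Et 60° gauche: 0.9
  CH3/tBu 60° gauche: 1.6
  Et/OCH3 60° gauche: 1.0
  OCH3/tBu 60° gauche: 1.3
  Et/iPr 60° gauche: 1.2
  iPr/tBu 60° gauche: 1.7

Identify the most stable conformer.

A (staggered): OCH3–tBu gauche, iPr–Et gauche, iPr–tBu gauche, CH3–Et gauche; 1.3 + 1.2 + 1.7 + 0.9 = 5.1 kcal/mol.
B (eclipsed): OCH3–H eclipsed, iPr–tBu eclipsed, CH3–Et eclipsed; 1.6 + 4.6 + 2.9 = 9.1 kcal/mol.
A has the lowest total (5.1 kcal/mol).

A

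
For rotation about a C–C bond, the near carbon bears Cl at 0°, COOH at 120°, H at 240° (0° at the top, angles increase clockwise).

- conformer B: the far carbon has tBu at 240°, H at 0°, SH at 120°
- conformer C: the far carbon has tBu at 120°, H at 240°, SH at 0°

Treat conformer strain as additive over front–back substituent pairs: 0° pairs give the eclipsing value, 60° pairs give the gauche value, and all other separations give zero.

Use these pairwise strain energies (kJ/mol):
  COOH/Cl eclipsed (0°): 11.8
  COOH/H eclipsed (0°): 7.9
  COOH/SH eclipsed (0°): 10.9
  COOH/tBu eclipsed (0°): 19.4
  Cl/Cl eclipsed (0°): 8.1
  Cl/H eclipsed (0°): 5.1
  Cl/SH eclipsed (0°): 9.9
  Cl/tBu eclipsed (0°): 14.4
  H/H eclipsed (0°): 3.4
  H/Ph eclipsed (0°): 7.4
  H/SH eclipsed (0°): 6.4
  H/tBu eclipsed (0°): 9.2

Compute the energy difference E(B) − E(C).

-7.5 kJ/mol

B (eclipsed): Cl–H eclipsed, COOH–SH eclipsed, H–tBu eclipsed; 5.1 + 10.9 + 9.2 = 25.2 kJ/mol.
C (eclipsed): Cl–SH eclipsed, COOH–tBu eclipsed, H–H eclipsed; 9.9 + 19.4 + 3.4 = 32.7 kJ/mol.
E(B) − E(C) = 25.2 − 32.7 = -7.5 kJ/mol.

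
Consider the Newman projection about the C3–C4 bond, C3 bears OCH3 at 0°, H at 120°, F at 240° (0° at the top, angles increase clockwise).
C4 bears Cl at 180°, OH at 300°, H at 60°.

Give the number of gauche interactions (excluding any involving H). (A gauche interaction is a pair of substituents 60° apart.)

3

Non-H gauche pairs: OCH3(0°)/OH(300°); F(240°)/Cl(180°); F(240°)/OH(300°) — 3 interactions.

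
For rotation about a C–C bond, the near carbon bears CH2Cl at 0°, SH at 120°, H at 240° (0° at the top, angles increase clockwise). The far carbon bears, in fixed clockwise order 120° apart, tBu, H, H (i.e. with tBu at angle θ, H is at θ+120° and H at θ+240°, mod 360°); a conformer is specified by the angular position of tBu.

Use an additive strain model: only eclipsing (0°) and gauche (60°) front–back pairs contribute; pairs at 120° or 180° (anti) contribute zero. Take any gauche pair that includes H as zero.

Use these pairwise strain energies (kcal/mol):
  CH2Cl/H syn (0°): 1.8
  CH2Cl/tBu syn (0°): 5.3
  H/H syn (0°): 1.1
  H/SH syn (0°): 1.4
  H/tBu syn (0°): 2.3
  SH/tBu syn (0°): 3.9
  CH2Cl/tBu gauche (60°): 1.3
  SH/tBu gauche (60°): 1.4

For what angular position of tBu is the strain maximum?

0°

tBu at 0° (eclipsed): CH2Cl(0°)/tBu(0°) eclipsed 5.3; SH(120°)/H(120°) eclipsed 1.4; H(240°)/H(240°) eclipsed 1.1 → 7.8 kcal/mol.
tBu at 60° (staggered): CH2Cl(0°)/tBu(60°) gauche 1.3; SH(120°)/tBu(60°) gauche 1.4 → 2.7 kcal/mol.
tBu at 120° (eclipsed): CH2Cl(0°)/H(0°) eclipsed 1.8; SH(120°)/tBu(120°) eclipsed 3.9; H(240°)/H(240°) eclipsed 1.1 → 6.8 kcal/mol.
tBu at 180° (staggered): SH(120°)/tBu(180°) gauche 1.4 → 1.4 kcal/mol.
tBu at 240° (eclipsed): CH2Cl(0°)/H(0°) eclipsed 1.8; SH(120°)/H(120°) eclipsed 1.4; H(240°)/tBu(240°) eclipsed 2.3 → 5.5 kcal/mol.
tBu at 300° (staggered): CH2Cl(0°)/tBu(300°) gauche 1.3 → 1.3 kcal/mol.
The maximum (7.8 kcal/mol) occurs with tBu at 0°.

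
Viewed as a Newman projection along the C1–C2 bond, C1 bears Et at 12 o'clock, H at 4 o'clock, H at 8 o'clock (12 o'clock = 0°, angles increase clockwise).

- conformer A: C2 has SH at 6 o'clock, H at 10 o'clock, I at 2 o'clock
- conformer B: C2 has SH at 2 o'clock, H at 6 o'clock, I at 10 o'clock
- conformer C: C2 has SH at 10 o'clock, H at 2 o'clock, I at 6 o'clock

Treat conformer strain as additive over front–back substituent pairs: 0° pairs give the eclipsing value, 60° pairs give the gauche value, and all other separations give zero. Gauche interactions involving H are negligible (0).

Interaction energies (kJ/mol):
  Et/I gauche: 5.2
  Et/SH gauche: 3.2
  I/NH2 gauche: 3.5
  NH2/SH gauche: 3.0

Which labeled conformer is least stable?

A is staggered. Et at 0° is gauche with I at 60° (5.2). Total 5.2 kJ/mol.
B is staggered. Et at 0° is gauche with SH at 60° (3.2); Et at 0° is gauche with I at 300° (5.2). Total 8.4 kJ/mol.
C is staggered. Et at 0° is gauche with SH at 300° (3.2). Total 3.2 kJ/mol.
B has the highest total (8.4 kJ/mol).

B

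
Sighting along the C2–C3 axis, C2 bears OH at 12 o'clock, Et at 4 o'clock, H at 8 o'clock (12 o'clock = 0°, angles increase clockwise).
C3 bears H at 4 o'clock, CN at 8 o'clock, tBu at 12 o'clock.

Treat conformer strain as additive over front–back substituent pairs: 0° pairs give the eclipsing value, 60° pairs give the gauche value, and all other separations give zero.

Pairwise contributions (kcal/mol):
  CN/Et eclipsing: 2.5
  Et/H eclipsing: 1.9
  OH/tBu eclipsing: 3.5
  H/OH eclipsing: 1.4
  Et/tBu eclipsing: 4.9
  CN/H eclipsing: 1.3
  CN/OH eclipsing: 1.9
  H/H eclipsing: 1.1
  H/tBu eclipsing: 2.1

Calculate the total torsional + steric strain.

6.7 kcal/mol

This conformer (eclipsed): OH–tBu eclipsed, Et–H eclipsed, H–CN eclipsed; 3.5 + 1.9 + 1.3 = 6.7 kcal/mol.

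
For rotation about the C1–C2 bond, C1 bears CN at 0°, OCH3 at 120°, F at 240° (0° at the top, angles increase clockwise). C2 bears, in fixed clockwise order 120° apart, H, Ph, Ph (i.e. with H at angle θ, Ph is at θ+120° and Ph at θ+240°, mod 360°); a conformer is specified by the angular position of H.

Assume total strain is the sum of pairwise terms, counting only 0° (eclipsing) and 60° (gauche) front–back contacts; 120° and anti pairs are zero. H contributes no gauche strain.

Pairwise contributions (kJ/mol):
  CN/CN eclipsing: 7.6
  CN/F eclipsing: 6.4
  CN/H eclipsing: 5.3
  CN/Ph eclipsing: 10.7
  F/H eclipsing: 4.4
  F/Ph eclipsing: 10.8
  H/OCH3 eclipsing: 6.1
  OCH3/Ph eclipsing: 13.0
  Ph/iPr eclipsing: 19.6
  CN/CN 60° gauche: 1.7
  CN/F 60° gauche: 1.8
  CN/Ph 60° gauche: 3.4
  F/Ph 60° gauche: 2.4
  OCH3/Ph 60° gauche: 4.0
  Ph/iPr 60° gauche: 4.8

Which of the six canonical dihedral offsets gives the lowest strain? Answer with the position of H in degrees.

60°

H at 0° (eclipsed): CN(0°)/H(0°) eclipsed 5.3; OCH3(120°)/Ph(120°) eclipsed 13.0; F(240°)/Ph(240°) eclipsed 10.8 → 29.1 kJ/mol.
H at 60° (staggered): CN(0°)/Ph(300°) gauche 3.4; OCH3(120°)/Ph(180°) gauche 4.0; F(240°)/Ph(180°) gauche 2.4; F(240°)/Ph(300°) gauche 2.4 → 12.2 kJ/mol.
H at 120° (eclipsed): CN(0°)/Ph(0°) eclipsed 10.7; OCH3(120°)/H(120°) eclipsed 6.1; F(240°)/Ph(240°) eclipsed 10.8 → 27.6 kJ/mol.
H at 180° (staggered): CN(0°)/Ph(300°) gauche 3.4; CN(0°)/Ph(60°) gauche 3.4; OCH3(120°)/Ph(60°) gauche 4.0; F(240°)/Ph(300°) gauche 2.4 → 13.2 kJ/mol.
H at 240° (eclipsed): CN(0°)/Ph(0°) eclipsed 10.7; OCH3(120°)/Ph(120°) eclipsed 13.0; F(240°)/H(240°) eclipsed 4.4 → 28.1 kJ/mol.
H at 300° (staggered): CN(0°)/Ph(60°) gauche 3.4; OCH3(120°)/Ph(60°) gauche 4.0; OCH3(120°)/Ph(180°) gauche 4.0; F(240°)/Ph(180°) gauche 2.4 → 13.8 kJ/mol.
The minimum (12.2 kJ/mol) occurs with H at 60°.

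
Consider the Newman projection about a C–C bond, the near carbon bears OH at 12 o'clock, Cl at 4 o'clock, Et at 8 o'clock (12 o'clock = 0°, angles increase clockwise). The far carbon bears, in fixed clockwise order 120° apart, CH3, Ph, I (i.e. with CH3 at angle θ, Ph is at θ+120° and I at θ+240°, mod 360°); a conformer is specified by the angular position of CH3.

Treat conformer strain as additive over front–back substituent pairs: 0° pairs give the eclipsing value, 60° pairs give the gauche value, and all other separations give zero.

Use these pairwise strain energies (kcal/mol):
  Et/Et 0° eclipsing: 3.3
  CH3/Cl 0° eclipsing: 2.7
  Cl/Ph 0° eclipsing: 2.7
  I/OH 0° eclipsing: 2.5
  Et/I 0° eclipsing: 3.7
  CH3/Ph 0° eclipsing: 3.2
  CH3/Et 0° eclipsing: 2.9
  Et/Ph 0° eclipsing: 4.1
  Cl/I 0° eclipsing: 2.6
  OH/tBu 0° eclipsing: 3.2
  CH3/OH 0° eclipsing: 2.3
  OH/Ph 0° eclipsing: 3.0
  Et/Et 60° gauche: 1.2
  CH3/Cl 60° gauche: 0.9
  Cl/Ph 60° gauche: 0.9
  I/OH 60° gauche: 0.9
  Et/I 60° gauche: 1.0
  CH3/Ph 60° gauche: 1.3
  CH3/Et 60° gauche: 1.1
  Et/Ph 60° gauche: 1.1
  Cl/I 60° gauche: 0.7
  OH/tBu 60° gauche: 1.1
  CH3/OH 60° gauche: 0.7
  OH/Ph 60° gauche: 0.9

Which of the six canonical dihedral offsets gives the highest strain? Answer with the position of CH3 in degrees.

CH3 at 0° (eclipsed): OH(0°)/CH3(0°) eclipsed 2.3; Cl(120°)/Ph(120°) eclipsed 2.7; Et(240°)/I(240°) eclipsed 3.7 → 8.7 kcal/mol.
CH3 at 60° (staggered): OH(0°)/CH3(60°) gauche 0.7; OH(0°)/I(300°) gauche 0.9; Cl(120°)/CH3(60°) gauche 0.9; Cl(120°)/Ph(180°) gauche 0.9; Et(240°)/Ph(180°) gauche 1.1; Et(240°)/I(300°) gauche 1.0 → 5.5 kcal/mol.
CH3 at 120° (eclipsed): OH(0°)/I(0°) eclipsed 2.5; Cl(120°)/CH3(120°) eclipsed 2.7; Et(240°)/Ph(240°) eclipsed 4.1 → 9.3 kcal/mol.
CH3 at 180° (staggered): OH(0°)/Ph(300°) gauche 0.9; OH(0°)/I(60°) gauche 0.9; Cl(120°)/CH3(180°) gauche 0.9; Cl(120°)/I(60°) gauche 0.7; Et(240°)/CH3(180°) gauche 1.1; Et(240°)/Ph(300°) gauche 1.1 → 5.6 kcal/mol.
CH3 at 240° (eclipsed): OH(0°)/Ph(0°) eclipsed 3.0; Cl(120°)/I(120°) eclipsed 2.6; Et(240°)/CH3(240°) eclipsed 2.9 → 8.5 kcal/mol.
CH3 at 300° (staggered): OH(0°)/CH3(300°) gauche 0.7; OH(0°)/Ph(60°) gauche 0.9; Cl(120°)/Ph(60°) gauche 0.9; Cl(120°)/I(180°) gauche 0.7; Et(240°)/CH3(300°) gauche 1.1; Et(240°)/I(180°) gauche 1.0 → 5.3 kcal/mol.
The maximum (9.3 kcal/mol) occurs with CH3 at 120°.

120°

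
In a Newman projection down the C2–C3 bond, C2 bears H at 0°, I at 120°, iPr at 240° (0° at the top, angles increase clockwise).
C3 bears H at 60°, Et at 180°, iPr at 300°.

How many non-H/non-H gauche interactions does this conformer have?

Non-H gauche pairs: I(120°)/Et(180°); iPr(240°)/Et(180°); iPr(240°)/iPr(300°) — 3 interactions.

3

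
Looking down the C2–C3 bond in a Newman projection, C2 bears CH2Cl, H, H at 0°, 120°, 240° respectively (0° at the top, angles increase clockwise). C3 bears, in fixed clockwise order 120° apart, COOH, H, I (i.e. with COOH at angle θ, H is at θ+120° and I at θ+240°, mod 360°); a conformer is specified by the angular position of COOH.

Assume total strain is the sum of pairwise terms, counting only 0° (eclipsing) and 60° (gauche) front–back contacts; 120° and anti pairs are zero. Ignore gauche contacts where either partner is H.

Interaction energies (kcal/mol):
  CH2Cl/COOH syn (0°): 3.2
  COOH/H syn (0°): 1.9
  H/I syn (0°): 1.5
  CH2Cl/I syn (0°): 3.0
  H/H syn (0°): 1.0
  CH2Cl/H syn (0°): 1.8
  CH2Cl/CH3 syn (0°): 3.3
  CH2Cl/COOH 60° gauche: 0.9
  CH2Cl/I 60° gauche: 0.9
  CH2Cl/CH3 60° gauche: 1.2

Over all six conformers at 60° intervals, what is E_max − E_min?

5.0 kcal/mol

COOH at 0° is eclipsed. CH2Cl at 0° is eclipsed with COOH at 0° (3.2); H at 120° is eclipsed with H at 120° (1.0); H at 240° is eclipsed with I at 240° (1.5). Total 5.7 kcal/mol.
COOH at 60° is staggered. CH2Cl at 0° is gauche with COOH at 60° (0.9); CH2Cl at 0° is gauche with I at 300° (0.9). Total 1.8 kcal/mol.
COOH at 120° is eclipsed. CH2Cl at 0° is eclipsed with I at 0° (3.0); H at 120° is eclipsed with COOH at 120° (1.9); H at 240° is eclipsed with H at 240° (1.0). Total 5.9 kcal/mol.
COOH at 180° is staggered. CH2Cl at 0° is gauche with I at 60° (0.9). Total 0.9 kcal/mol.
COOH at 240° is eclipsed. CH2Cl at 0° is eclipsed with H at 0° (1.8); H at 120° is eclipsed with I at 120° (1.5); H at 240° is eclipsed with COOH at 240° (1.9). Total 5.2 kcal/mol.
COOH at 300° is staggered. CH2Cl at 0° is gauche with COOH at 300° (0.9). Total 0.9 kcal/mol.
Max at 120° (5.9 kcal/mol), min at 180° (0.9 kcal/mol); barrier = 5.0 kcal/mol.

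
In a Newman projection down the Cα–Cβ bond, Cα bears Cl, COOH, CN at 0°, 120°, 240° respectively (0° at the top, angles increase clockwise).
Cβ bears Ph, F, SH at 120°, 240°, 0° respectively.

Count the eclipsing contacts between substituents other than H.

Non-H eclipsing pairs: Cl(0°)/SH(0°); COOH(120°)/Ph(120°); CN(240°)/F(240°) — 3 interactions.

3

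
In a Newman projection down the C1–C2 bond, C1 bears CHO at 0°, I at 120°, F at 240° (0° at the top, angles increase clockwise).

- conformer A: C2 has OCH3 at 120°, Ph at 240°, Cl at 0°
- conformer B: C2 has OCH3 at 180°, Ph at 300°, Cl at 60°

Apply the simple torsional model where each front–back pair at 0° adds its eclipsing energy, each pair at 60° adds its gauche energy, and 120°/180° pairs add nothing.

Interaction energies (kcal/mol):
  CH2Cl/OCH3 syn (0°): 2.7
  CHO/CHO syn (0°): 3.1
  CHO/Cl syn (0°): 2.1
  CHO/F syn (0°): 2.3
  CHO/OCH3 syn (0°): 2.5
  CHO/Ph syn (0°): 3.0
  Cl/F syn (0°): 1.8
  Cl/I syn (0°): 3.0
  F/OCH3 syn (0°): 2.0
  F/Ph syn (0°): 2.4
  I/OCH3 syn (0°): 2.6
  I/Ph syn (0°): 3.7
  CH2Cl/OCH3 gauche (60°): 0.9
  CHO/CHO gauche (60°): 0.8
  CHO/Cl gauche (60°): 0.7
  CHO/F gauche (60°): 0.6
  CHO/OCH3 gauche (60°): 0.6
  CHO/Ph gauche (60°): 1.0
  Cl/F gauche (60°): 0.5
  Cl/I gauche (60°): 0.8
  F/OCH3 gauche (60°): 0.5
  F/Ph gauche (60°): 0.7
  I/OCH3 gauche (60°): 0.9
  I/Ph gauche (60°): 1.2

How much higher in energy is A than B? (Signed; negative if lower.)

+2.5 kcal/mol

A (eclipsed): CHO–Cl eclipsed, I–OCH3 eclipsed, F–Ph eclipsed; 2.1 + 2.6 + 2.4 = 7.1 kcal/mol.
B (staggered): CHO–Ph gauche, CHO–Cl gauche, I–OCH3 gauche, I–Cl gauche, F–OCH3 gauche, F–Ph gauche; 1.0 + 0.7 + 0.9 + 0.8 + 0.5 + 0.7 = 4.6 kcal/mol.
E(A) − E(B) = 7.1 − 4.6 = +2.5 kcal/mol.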